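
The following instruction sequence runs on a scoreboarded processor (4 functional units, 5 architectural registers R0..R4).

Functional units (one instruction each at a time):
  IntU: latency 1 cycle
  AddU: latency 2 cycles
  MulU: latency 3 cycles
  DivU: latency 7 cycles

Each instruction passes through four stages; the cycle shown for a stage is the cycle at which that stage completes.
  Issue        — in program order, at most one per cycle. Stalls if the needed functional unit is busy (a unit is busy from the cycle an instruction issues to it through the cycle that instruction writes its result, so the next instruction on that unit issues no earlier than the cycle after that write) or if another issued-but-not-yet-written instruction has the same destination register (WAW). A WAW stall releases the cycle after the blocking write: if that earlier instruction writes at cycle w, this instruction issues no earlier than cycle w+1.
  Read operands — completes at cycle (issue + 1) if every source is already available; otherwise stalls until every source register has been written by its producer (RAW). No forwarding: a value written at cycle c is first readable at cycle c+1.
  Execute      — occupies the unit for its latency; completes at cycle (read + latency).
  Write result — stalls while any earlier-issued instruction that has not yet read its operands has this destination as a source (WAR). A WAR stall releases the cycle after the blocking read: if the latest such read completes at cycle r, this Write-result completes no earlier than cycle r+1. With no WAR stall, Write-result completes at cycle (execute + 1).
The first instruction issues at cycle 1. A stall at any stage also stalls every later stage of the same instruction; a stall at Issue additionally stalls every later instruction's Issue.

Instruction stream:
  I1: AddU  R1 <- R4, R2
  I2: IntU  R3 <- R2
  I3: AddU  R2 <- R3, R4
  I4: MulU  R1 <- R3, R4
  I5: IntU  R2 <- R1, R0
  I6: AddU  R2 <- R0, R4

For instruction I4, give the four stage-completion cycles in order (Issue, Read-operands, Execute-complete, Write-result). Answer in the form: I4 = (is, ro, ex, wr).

t=1  I1 dispatched to AddU
t=2  I1 operands ready | I2 dispatched to IntU
t=3  I2 operands ready
t=4  I1 complete | I2 complete
t=5  R1←I1 | R3←I2
t=6  I3 dispatched to AddU
t=7  I3 operands ready | I4 dispatched to MulU
t=8  I4 operands ready
t=9  I3 complete
t=10  R2←I3
t=11  I4 complete | I5 dispatched to IntU
t=12  R1←I4
t=13  I5 operands ready
t=14  I5 complete
t=15  R2←I5
t=16  I6 dispatched to AddU
t=17  I6 operands ready
t=19  I6 complete
t=20  R2←I6

I4 = (7, 8, 11, 12)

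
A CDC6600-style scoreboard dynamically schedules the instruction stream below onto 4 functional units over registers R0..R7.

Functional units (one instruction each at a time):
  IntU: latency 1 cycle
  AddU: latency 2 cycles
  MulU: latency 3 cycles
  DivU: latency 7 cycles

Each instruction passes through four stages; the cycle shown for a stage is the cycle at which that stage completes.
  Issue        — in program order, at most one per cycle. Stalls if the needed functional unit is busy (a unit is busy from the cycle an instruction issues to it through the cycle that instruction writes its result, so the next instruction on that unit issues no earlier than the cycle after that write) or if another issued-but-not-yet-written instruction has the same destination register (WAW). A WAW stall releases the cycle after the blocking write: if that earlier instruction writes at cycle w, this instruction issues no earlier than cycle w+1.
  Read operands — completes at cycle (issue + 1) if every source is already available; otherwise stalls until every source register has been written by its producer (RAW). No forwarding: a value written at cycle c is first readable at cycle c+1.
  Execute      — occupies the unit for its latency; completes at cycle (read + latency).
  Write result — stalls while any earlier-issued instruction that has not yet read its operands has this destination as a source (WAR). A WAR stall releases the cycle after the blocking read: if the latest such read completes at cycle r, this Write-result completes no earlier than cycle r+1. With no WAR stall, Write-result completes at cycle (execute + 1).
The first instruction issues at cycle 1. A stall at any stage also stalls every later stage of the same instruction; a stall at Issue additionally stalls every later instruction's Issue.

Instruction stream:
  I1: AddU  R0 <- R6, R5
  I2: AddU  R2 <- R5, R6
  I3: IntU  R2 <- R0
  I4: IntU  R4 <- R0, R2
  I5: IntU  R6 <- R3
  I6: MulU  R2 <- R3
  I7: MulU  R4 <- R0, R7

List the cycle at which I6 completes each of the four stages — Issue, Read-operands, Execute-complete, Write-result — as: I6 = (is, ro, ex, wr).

I6 = (20, 21, 24, 25)

[1] I1→AddU
[2] I1 RO
[4] I1 EX
[5] I1 WR R0
[6] I2→AddU
[7] I2 RO
[9] I2 EX
[10] I2 WR R2
[11] I3→IntU
[12] I3 RO
[13] I3 EX
[14] I3 WR R2
[15] I4→IntU
[16] I4 RO
[17] I4 EX
[18] I4 WR R4
[19] I5→IntU
[20] I5 RO | I6→MulU
[21] I5 EX | I6 RO
[22] I5 WR R6
[24] I6 EX
[25] I6 WR R2
[26] I7→MulU
[27] I7 RO
[30] I7 EX
[31] I7 WR R4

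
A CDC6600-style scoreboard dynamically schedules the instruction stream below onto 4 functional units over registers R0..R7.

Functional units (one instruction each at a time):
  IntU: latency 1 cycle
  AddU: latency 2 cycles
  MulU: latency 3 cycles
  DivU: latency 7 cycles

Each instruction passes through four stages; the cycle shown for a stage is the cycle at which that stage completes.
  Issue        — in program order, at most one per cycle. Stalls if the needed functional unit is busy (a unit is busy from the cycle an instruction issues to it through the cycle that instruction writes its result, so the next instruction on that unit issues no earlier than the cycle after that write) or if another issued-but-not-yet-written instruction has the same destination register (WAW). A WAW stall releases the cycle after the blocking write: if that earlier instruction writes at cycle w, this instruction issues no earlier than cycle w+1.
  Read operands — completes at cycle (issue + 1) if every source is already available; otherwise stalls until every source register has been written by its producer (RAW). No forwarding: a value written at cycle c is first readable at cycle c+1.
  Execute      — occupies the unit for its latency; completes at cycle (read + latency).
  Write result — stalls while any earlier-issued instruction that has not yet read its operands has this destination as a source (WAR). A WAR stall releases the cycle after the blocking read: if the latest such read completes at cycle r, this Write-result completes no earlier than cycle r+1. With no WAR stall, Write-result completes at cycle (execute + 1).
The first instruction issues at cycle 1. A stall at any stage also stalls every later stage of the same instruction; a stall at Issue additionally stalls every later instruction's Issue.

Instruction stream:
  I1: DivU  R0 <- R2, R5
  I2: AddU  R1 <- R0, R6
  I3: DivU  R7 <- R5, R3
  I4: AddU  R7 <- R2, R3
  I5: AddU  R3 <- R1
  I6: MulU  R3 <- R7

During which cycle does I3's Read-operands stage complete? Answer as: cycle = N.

cycle = 12

c1: I1→DivU
c2: I1 RO; I2→AddU
c9: I1 EX
c10: I1 WR R0
c11: I2 RO; I3→DivU
c12: I3 RO
c13: I2 EX
c14: I2 WR R1
c19: I3 EX
c20: I3 WR R7
c21: I4→AddU
c22: I4 RO
c24: I4 EX
c25: I4 WR R7
c26: I5→AddU
c27: I5 RO
c29: I5 EX
c30: I5 WR R3
c31: I6→MulU
c32: I6 RO
c35: I6 EX
c36: I6 WR R3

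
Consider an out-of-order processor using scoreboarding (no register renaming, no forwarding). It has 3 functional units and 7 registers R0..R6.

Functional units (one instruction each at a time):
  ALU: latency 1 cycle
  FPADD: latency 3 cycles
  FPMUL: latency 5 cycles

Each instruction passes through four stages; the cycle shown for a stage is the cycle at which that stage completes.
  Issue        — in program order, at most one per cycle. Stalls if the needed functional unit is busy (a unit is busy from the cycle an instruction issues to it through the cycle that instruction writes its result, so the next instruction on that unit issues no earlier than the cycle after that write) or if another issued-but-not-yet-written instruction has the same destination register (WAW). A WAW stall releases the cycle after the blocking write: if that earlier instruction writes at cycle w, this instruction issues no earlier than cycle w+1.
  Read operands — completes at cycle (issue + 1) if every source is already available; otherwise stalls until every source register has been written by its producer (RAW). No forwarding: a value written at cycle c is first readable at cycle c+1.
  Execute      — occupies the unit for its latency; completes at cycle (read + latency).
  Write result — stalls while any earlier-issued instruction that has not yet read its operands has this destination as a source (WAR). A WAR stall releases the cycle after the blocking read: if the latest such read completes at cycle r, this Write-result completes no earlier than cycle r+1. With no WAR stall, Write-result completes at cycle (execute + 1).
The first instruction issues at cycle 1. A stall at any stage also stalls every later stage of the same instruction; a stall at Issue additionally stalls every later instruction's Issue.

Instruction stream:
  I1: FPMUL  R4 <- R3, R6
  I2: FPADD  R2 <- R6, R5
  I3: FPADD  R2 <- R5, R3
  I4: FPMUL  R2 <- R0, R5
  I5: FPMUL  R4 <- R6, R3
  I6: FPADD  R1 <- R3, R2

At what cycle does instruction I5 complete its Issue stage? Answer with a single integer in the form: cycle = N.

cycle = 22

cycle 1: I1→FPMUL
cycle 2: I1 RO, I2→FPADD
cycle 3: I2 RO
cycle 6: I2 EX
cycle 7: I1 EX, I2 WR R2
cycle 8: I1 WR R4, I3→FPADD
cycle 9: I3 RO
cycle 12: I3 EX
cycle 13: I3 WR R2
cycle 14: I4→FPMUL
cycle 15: I4 RO
cycle 20: I4 EX
cycle 21: I4 WR R2
cycle 22: I5→FPMUL
cycle 23: I5 RO, I6→FPADD
cycle 24: I6 RO
cycle 27: I6 EX
cycle 28: I5 EX, I6 WR R1
cycle 29: I5 WR R4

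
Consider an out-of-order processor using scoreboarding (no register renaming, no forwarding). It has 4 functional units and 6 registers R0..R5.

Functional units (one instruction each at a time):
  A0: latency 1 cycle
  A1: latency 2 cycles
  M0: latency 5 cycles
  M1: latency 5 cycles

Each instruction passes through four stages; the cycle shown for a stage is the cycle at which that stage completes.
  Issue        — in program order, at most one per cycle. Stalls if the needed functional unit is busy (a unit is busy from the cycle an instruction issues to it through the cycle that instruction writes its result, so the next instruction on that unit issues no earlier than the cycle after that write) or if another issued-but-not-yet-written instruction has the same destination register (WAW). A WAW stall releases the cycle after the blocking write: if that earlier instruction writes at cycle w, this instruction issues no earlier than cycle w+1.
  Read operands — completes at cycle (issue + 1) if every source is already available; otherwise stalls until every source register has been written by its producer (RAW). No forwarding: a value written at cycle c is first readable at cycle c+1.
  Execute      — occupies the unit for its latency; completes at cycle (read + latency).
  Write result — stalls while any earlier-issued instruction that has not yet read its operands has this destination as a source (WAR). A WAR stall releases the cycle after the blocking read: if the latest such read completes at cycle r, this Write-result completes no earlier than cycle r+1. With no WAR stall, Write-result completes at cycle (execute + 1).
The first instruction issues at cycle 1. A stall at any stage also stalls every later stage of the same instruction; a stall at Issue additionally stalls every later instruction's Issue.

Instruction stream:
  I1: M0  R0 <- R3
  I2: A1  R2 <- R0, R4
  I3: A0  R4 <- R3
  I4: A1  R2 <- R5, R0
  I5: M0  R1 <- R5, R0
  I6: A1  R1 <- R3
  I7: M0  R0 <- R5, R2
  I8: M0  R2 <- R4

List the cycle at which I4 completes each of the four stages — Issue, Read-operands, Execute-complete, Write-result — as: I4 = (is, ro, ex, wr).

I4 = (13, 14, 16, 17)

I1 -> (1, 2, 7, 8)
I2 -> (2, 9, 11, 12)  // RAW R0: wait I1 write@8
I3 -> (3, 4, 5, 10)  // WAR R4: wait I2 read@9
I4 -> (13, 14, 16, 17)  // struct: A1 busy until I2 writes@12
I5 -> (14, 15, 20, 21)
I6 -> (22, 23, 25, 26)  // WAW R1: wait I5 write@21
I7 -> (23, 24, 29, 30)
I8 -> (31, 32, 37, 38)  // struct: M0 busy until I7 writes@30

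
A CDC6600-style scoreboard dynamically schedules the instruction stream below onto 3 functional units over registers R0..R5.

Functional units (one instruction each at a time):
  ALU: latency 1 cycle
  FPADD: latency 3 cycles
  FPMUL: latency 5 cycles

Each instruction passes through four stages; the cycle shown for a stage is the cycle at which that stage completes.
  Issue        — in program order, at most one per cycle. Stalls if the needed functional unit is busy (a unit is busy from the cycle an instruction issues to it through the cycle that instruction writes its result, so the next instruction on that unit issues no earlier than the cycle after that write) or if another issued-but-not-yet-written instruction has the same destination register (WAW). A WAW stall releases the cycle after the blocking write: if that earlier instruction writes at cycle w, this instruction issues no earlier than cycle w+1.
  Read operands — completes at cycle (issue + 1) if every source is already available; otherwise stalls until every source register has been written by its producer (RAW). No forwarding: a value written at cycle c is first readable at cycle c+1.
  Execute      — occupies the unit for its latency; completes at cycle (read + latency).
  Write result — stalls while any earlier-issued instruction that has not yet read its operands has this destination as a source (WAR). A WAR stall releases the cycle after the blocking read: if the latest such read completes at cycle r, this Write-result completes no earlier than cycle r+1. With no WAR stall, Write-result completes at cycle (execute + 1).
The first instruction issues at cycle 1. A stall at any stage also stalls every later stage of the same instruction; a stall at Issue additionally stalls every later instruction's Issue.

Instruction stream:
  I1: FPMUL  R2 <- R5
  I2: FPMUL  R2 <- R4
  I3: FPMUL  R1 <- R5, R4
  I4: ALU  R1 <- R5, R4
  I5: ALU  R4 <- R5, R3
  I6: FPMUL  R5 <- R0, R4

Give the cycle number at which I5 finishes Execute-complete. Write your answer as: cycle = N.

I1 -> (1, 2, 7, 8)
I2 -> (9, 10, 15, 16)  // struct: FPMUL busy until I1 writes@8
I3 -> (17, 18, 23, 24)  // struct: FPMUL busy until I2 writes@16
I4 -> (25, 26, 27, 28)  // WAW R1: wait I3 write@24
I5 -> (29, 30, 31, 32)  // struct: ALU busy until I4 writes@28
I6 -> (30, 33, 38, 39)  // RAW R4: wait I5 write@32

cycle = 31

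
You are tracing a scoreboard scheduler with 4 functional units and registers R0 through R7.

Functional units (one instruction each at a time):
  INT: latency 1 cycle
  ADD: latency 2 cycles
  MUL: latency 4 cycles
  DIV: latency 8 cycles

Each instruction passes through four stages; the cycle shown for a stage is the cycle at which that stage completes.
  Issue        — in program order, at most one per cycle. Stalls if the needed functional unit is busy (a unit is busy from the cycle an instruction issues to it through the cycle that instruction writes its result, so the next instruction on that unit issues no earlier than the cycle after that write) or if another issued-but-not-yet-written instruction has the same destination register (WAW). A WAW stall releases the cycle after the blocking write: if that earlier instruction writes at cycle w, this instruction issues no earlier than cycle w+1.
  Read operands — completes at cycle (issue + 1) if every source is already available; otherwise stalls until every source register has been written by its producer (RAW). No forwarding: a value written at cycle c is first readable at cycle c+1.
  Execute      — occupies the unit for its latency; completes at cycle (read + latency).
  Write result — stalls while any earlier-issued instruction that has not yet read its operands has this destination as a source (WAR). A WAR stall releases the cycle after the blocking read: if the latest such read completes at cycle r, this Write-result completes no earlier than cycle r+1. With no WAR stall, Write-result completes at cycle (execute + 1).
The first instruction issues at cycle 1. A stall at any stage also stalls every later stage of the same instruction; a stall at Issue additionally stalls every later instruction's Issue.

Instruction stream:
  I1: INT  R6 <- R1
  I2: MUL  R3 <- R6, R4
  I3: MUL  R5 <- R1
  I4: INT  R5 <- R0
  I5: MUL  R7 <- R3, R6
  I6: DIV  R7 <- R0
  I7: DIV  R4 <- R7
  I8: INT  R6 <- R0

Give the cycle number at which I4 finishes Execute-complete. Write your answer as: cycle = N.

cycle = 20

cycle 1: I1 dispatched to INT
cycle 2: I1 operands ready; I2 dispatched to MUL
cycle 3: I1 complete
cycle 4: R6←I1
cycle 5: I2 operands ready
cycle 9: I2 complete
cycle 10: R3←I2
cycle 11: I3 dispatched to MUL
cycle 12: I3 operands ready
cycle 16: I3 complete
cycle 17: R5←I3
cycle 18: I4 dispatched to INT
cycle 19: I4 operands ready; I5 dispatched to MUL
cycle 20: I4 complete; I5 operands ready
cycle 21: R5←I4
cycle 24: I5 complete
cycle 25: R7←I5
cycle 26: I6 dispatched to DIV
cycle 27: I6 operands ready
cycle 35: I6 complete
cycle 36: R7←I6
cycle 37: I7 dispatched to DIV
cycle 38: I7 operands ready; I8 dispatched to INT
cycle 39: I8 operands ready
cycle 40: I8 complete
cycle 41: R6←I8
cycle 46: I7 complete
cycle 47: R4←I7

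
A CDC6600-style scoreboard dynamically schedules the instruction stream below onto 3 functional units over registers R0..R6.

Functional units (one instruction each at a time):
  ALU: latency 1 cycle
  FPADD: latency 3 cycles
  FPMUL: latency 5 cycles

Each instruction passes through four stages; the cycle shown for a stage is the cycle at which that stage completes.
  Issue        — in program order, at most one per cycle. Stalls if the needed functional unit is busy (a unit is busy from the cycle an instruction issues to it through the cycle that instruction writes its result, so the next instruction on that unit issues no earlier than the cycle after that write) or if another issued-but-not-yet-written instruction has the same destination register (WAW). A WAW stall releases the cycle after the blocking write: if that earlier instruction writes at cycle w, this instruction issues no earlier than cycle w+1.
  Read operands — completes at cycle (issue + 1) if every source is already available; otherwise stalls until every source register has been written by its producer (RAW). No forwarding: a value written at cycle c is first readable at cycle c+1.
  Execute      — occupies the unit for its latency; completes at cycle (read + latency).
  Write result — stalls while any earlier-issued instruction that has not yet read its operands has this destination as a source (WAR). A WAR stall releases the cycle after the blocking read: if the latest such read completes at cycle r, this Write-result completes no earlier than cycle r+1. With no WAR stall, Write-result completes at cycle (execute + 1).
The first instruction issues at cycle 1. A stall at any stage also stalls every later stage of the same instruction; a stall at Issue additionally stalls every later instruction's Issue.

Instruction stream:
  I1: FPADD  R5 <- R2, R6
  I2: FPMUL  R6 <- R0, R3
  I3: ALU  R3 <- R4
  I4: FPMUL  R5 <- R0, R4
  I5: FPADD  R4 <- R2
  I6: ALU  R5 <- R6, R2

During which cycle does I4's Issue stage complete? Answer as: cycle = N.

t=1  issue I1 (FPADD)
t=2  I1 read-ops | issue I2 (FPMUL)
t=3  I2 read-ops | issue I3 (ALU)
t=4  I3 read-ops
t=5  I1 finished on FPADD | I3 finished on ALU
t=6  I1→R5 | I3→R3
t=8  I2 finished on FPMUL
t=9  I2→R6
t=10  issue I4 (FPMUL)
t=11  I4 read-ops | issue I5 (FPADD)
t=12  I5 read-ops
t=15  I5 finished on FPADD
t=16  I4 finished on FPMUL | I5→R4
t=17  I4→R5
t=18  issue I6 (ALU)
t=19  I6 read-ops
t=20  I6 finished on ALU
t=21  I6→R5

cycle = 10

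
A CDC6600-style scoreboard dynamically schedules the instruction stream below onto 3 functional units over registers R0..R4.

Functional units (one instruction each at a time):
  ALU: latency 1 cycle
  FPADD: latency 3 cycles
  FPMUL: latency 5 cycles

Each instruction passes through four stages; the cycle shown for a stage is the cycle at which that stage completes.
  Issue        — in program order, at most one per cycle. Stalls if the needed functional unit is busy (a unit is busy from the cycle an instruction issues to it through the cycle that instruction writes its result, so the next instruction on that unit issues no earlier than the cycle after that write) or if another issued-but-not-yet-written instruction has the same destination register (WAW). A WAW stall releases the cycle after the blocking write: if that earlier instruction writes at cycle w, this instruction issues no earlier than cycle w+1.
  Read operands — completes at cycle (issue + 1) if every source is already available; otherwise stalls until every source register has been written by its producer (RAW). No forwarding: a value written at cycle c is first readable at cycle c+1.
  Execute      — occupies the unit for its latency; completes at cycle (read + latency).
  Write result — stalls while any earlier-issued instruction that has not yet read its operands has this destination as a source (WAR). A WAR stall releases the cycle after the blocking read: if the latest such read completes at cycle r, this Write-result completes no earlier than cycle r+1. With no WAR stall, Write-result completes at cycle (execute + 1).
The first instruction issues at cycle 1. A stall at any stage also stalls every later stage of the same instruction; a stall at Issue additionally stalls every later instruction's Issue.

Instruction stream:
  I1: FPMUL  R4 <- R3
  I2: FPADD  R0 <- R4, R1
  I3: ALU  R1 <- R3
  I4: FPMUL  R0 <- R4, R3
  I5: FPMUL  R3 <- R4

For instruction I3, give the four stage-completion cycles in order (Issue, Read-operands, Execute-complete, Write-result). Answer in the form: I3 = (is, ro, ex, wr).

I1  is:1  ro:2  ex:7  wr:8
I2  is:2  ro:9  ex:12  wr:13  — RAW R4: wait I1 write@8
I3  is:3  ro:4  ex:5  wr:10  — WAR R1: wait I2 read@9
I4  is:14  ro:15  ex:20  wr:21  — WAW R0: wait I2 write@13
I5  is:22  ro:23  ex:28  wr:29  — struct: FPMUL busy until I4 writes@21

I3 = (3, 4, 5, 10)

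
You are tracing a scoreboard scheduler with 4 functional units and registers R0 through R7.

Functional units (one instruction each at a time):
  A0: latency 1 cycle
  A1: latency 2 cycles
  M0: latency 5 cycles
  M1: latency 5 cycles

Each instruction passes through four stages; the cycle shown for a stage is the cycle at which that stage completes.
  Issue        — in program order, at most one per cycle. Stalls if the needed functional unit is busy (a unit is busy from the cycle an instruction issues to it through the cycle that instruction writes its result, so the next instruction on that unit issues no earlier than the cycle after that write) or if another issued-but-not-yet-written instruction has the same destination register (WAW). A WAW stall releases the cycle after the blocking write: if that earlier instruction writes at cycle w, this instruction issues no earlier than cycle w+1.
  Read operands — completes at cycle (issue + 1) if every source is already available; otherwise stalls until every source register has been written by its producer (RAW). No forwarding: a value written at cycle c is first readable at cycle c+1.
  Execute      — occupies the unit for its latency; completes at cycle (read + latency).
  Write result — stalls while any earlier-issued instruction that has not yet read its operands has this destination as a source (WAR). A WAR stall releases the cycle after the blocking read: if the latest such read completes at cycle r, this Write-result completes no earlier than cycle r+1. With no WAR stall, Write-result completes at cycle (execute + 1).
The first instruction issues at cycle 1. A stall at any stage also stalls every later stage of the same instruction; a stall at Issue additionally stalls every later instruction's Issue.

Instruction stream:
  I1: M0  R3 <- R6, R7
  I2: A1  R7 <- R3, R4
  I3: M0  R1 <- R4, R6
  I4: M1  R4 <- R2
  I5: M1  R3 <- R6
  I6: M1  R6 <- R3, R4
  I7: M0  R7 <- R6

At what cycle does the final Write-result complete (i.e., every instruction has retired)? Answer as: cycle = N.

I1: IS=1 RO=2 EX=7 WR=8
I2: IS=2 RO=9 EX=11 WR=12  [RAW R3: wait I1 write@8]
I3: IS=9 RO=10 EX=15 WR=16  [struct: M0 busy until I1 writes@8]
I4: IS=10 RO=11 EX=16 WR=17
I5: IS=18 RO=19 EX=24 WR=25  [struct: M1 busy until I4 writes@17]
I6: IS=26 RO=27 EX=32 WR=33  [struct: M1 busy until I5 writes@25]
I7: IS=27 RO=34 EX=39 WR=40  [RAW R6: wait I6 write@33]

cycle = 40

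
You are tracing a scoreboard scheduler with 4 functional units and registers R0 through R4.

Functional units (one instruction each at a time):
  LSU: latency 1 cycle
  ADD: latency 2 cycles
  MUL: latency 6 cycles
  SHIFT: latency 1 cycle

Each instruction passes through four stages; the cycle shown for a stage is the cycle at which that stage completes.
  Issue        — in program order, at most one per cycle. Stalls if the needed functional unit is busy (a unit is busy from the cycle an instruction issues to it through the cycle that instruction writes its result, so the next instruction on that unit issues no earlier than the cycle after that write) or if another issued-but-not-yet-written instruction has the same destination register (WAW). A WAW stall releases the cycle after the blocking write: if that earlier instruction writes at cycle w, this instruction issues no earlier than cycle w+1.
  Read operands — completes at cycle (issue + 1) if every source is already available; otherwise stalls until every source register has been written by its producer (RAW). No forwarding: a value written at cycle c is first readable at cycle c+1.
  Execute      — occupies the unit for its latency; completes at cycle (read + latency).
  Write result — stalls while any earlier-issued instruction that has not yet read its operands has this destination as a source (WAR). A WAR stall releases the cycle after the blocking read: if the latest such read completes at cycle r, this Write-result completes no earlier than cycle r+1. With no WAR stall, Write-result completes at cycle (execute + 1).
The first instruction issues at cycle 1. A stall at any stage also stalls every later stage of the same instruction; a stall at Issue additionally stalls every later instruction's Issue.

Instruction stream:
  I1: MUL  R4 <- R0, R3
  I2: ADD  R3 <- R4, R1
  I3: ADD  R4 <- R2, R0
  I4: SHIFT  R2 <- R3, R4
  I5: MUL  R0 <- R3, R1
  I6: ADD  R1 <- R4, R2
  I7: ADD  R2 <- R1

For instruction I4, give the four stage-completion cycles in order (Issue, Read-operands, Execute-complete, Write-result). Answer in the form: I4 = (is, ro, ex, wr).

1) issue 1, read 2, done 8, write 9
2) issue 2, read 10, done 12, write 13  <RAW R4: wait I1 write@9>
3) issue 14, read 15, done 17, write 18  <struct: ADD busy until I2 writes@13>
4) issue 15, read 19, done 20, write 21  <RAW R4: wait I3 write@18>
5) issue 16, read 17, done 23, write 24
6) issue 19, read 22, done 24, write 25  <struct: ADD busy until I3 writes@18 / RAW R2: wait I4 write@21>
7) issue 26, read 27, done 29, write 30  <struct: ADD busy until I6 writes@25>

I4 = (15, 19, 20, 21)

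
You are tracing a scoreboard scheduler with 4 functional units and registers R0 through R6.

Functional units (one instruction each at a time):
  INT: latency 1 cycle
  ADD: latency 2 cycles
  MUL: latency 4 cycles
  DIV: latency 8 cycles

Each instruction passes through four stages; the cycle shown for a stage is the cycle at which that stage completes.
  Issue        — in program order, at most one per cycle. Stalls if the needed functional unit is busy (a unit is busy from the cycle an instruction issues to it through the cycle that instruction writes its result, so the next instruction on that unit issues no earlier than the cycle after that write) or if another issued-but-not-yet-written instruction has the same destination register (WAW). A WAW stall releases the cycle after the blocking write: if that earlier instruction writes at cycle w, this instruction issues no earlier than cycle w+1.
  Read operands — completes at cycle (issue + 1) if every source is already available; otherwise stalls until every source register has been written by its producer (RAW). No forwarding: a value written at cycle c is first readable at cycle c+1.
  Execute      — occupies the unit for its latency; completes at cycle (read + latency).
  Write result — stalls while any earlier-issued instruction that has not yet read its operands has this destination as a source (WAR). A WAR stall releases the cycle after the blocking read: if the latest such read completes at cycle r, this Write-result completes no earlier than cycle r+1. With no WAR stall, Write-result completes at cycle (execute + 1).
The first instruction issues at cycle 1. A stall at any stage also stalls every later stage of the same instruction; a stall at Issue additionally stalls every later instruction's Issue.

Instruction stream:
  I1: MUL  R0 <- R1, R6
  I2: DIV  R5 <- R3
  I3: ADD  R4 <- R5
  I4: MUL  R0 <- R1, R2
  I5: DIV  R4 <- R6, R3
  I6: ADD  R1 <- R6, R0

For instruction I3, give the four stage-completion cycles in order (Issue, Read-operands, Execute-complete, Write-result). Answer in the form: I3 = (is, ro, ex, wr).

I3 = (3, 13, 15, 16)

I1: IS=1 RO=2 EX=6 WR=7
I2: IS=2 RO=3 EX=11 WR=12
I3: IS=3 RO=13 EX=15 WR=16  [RAW R5: wait I2 write@12]
I4: IS=8 RO=9 EX=13 WR=14  [struct: MUL busy until I1 writes@7]
I5: IS=17 RO=18 EX=26 WR=27  [WAW R4: wait I3 write@16]
I6: IS=18 RO=19 EX=21 WR=22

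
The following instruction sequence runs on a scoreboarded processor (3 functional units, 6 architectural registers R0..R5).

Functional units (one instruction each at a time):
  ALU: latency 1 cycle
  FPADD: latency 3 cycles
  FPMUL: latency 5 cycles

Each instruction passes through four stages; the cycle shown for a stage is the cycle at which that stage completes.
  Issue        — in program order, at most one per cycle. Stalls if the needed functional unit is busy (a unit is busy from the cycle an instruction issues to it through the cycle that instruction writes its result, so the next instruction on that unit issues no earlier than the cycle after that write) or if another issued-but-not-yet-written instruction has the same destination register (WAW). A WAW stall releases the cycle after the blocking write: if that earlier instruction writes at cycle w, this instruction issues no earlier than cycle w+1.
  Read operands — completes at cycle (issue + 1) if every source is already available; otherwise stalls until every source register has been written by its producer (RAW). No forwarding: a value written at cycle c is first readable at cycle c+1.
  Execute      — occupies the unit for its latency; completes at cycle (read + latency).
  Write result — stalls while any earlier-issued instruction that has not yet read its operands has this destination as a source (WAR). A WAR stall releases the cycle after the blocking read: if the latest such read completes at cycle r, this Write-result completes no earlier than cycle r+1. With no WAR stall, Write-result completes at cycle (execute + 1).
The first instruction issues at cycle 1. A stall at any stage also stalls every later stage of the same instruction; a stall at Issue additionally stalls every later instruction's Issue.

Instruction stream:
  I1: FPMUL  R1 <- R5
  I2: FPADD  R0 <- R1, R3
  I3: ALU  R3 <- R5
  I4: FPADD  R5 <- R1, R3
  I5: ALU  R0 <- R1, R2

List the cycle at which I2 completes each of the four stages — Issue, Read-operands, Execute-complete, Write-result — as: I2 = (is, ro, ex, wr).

t=1  I1 dispatched to FPMUL
t=2  I1 operands ready; I2 dispatched to FPADD
t=3  I3 dispatched to ALU
t=4  I3 operands ready
t=5  I3 complete
t=7  I1 complete
t=8  R1←I1
t=9  I2 operands ready
t=10  R3←I3
t=12  I2 complete
t=13  R0←I2
t=14  I4 dispatched to FPADD
t=15  I4 operands ready; I5 dispatched to ALU
t=16  I5 operands ready
t=17  I5 complete
t=18  I4 complete; R0←I5
t=19  R5←I4

I2 = (2, 9, 12, 13)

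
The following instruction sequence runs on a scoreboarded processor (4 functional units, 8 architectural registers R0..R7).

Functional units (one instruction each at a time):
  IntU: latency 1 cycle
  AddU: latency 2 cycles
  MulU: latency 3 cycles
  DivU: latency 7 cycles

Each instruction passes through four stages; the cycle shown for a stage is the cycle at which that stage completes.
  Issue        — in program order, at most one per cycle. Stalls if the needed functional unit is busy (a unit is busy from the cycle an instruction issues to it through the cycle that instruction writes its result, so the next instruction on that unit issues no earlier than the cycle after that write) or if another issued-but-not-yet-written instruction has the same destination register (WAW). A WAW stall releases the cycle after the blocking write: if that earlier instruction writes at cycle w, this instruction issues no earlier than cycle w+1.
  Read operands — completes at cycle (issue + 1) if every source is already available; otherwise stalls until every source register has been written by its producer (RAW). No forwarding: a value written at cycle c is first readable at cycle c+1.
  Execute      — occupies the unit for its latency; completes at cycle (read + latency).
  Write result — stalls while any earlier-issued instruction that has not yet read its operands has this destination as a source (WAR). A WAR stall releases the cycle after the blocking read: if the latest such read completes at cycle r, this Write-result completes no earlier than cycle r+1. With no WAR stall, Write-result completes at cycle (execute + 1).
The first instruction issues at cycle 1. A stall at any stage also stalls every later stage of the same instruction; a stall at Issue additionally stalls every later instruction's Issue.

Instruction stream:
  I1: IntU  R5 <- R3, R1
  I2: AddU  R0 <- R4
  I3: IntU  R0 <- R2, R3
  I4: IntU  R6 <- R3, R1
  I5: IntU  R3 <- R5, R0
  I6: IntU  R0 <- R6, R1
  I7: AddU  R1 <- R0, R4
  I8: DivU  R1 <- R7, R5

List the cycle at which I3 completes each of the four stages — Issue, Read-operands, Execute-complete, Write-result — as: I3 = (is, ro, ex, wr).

I3 = (7, 8, 9, 10)

[1] issue I1 (IntU)
[2] I1 read-ops | issue I2 (AddU)
[3] I1 finished on IntU | I2 read-ops
[4] I1→R5
[5] I2 finished on AddU
[6] I2→R0
[7] issue I3 (IntU)
[8] I3 read-ops
[9] I3 finished on IntU
[10] I3→R0
[11] issue I4 (IntU)
[12] I4 read-ops
[13] I4 finished on IntU
[14] I4→R6
[15] issue I5 (IntU)
[16] I5 read-ops
[17] I5 finished on IntU
[18] I5→R3
[19] issue I6 (IntU)
[20] I6 read-ops | issue I7 (AddU)
[21] I6 finished on IntU
[22] I6→R0
[23] I7 read-ops
[25] I7 finished on AddU
[26] I7→R1
[27] issue I8 (DivU)
[28] I8 read-ops
[35] I8 finished on DivU
[36] I8→R1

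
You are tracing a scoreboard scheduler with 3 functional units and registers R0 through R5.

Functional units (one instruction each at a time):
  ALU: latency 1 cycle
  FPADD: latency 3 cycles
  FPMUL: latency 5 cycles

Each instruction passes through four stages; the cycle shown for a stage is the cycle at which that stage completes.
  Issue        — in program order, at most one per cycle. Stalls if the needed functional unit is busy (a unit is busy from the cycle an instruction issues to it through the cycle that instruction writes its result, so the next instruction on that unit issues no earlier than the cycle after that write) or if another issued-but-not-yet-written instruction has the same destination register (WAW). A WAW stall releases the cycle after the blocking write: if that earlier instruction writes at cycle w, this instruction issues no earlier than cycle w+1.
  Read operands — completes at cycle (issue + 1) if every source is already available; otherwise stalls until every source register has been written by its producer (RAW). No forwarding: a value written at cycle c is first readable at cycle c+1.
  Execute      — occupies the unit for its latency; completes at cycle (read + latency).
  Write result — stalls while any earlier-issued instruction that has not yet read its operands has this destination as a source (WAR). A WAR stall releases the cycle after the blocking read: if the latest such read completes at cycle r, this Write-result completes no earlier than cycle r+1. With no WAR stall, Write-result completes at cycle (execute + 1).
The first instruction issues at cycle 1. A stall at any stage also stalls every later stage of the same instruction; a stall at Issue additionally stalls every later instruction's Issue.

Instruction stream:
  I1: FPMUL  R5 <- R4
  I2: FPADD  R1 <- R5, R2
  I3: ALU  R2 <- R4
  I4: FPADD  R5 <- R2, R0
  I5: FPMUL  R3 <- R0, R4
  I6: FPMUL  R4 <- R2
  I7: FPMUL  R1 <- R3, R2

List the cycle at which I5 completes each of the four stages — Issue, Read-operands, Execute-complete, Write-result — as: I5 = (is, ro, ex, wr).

I1 -> (1, 2, 7, 8)
I2 -> (2, 9, 12, 13)  // RAW R5: wait I1 write@8
I3 -> (3, 4, 5, 10)  // WAR R2: wait I2 read@9
I4 -> (14, 15, 18, 19)  // struct: FPADD busy until I2 writes@13
I5 -> (15, 16, 21, 22)
I6 -> (23, 24, 29, 30)  // struct: FPMUL busy until I5 writes@22
I7 -> (31, 32, 37, 38)  // struct: FPMUL busy until I6 writes@30

I5 = (15, 16, 21, 22)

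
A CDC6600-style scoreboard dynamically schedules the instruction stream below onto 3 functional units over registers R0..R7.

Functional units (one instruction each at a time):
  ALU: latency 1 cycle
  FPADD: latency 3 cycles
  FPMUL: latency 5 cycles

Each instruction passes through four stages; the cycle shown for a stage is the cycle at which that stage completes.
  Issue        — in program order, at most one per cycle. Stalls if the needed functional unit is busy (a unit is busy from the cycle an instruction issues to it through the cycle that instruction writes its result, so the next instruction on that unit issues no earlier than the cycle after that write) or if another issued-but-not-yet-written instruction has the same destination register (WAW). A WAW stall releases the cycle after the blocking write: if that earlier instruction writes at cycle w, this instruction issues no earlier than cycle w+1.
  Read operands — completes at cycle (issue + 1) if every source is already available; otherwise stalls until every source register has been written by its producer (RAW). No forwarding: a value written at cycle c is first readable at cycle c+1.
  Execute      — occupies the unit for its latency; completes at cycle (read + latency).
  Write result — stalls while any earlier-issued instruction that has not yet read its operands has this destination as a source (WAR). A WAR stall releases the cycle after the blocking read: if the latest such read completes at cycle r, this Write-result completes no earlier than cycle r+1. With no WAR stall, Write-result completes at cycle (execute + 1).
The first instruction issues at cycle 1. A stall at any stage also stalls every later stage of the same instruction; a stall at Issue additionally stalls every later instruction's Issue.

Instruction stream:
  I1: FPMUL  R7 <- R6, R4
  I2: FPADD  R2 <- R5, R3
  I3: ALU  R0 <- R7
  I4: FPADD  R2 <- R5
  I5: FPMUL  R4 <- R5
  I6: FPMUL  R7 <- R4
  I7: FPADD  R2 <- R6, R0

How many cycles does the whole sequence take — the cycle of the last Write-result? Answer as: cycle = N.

c1: I1 issues→FPMUL
c2: I1 reads, I2 issues→FPADD
c3: I2 reads, I3 issues→ALU
c6: I2 exec-done
c7: I1 exec-done, I2 writes R2
c8: I1 writes R7, I4 issues→FPADD
c9: I3 reads, I4 reads, I5 issues→FPMUL
c10: I3 exec-done, I5 reads
c11: I3 writes R0
c12: I4 exec-done
c13: I4 writes R2
c15: I5 exec-done
c16: I5 writes R4
c17: I6 issues→FPMUL
c18: I6 reads, I7 issues→FPADD
c19: I7 reads
c22: I7 exec-done
c23: I6 exec-done, I7 writes R2
c24: I6 writes R7

cycle = 24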